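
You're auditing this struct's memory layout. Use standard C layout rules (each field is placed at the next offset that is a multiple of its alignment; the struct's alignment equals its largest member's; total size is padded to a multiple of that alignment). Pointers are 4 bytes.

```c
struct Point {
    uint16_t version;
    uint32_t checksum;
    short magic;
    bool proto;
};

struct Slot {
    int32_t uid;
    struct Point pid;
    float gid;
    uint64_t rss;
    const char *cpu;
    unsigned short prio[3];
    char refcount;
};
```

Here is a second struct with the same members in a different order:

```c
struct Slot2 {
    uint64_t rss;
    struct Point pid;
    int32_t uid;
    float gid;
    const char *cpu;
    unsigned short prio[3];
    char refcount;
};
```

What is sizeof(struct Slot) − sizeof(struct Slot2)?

Point: @0: version [2B, align 2] → 2; +2 pad (align 4); @4: checksum [4B, align 4] → 8; @8: magic [2B, align 2] → 10; @10: proto [1B, align 1] → 11; +1 tail pad (align 4); size 12, align 4
@0: uid [4B, align 4] → 4
@4: pid [12B, align 4] → 16
@16: gid [4B, align 4] → 20
+4 pad (align 8)
@24: rss [8B, align 8] → 32
@32: cpu [4B, align 4] → 36
@36: prio [6B, align 2] → 42
@42: refcount [1B, align 1] → 43
+5 tail pad (align 8)
size 48, align 8
— Slot2 —
@0: rss [8B, align 8] → 8
@8: pid [12B, align 4] → 20
@20: uid [4B, align 4] → 24
@24: gid [4B, align 4] → 28
@28: cpu [4B, align 4] → 32
@32: prio [6B, align 2] → 38
@38: refcount [1B, align 1] → 39
+1 tail pad (align 8)
size 40, align 8
48 − 40 = 8

8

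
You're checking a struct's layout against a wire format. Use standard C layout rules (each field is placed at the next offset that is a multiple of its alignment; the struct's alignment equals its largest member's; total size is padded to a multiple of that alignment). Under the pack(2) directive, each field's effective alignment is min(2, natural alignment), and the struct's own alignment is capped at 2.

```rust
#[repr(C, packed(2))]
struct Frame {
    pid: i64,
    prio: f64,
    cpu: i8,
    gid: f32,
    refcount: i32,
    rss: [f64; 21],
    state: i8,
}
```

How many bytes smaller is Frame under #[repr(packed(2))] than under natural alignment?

12

natural layout:
  pid at 0 (size 8, align 8) → ends 8
  prio at 8 (size 8, align 8) → ends 16
  cpu at 16 (size 1, align 1) → ends 17
  pad 3 to align 4 for gid
  gid at 20 (size 4, align 4) → ends 24
  refcount at 24 (size 4, align 4) → ends 28
  pad 4 to align 8 for rss
  rss at 32 (size 168, align 8) → ends 200
  state at 200 (size 1, align 1) → ends 201
  tail pad 7 to reach multiple of 8
  total 208 bytes, alignment 8
packed(2) layout:
  pid at 0 (size 8, align 2) → ends 8
  prio at 8 (size 8, align 2) → ends 16
  cpu at 16 (size 1, align 1) → ends 17
  pad 1 to align 2 for gid
  gid at 18 (size 4, align 2) → ends 22
  refcount at 22 (size 4, align 2) → ends 26
  rss at 26 (size 168, align 2) → ends 194
  state at 194 (size 1, align 1) → ends 195
  tail pad 1 to reach multiple of 2
  total 196 bytes, alignment 2
208 − 196 = 12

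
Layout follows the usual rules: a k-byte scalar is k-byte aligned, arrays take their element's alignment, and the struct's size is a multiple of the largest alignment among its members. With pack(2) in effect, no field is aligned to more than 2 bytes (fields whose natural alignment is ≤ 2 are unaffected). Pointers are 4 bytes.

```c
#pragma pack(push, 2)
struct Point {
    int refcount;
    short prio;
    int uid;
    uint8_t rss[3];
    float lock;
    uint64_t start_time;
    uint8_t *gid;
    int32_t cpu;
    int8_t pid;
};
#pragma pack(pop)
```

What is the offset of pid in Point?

0..4  refcount  (4B, 2-aligned)
4..6  prio  (2B, 2-aligned)
6..10  uid  (4B, 2-aligned)
10..13  rss  (3B, 1-aligned)
13..14  -- padding (1B)
14..18  lock  (4B, 2-aligned)
18..26  start_time  (8B, 2-aligned)
26..30  gid  (4B, 2-aligned)
30..34  cpu  (4B, 2-aligned)
34..35  pid  (1B, 1-aligned)

34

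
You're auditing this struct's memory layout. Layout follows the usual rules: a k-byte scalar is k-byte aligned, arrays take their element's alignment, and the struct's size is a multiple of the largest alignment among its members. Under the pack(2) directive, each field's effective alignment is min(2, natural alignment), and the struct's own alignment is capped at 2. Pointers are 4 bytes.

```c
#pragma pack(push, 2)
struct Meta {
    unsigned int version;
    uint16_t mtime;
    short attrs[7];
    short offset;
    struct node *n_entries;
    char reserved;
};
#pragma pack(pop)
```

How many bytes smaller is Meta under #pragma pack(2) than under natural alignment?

natural layout:
  @0: version [4B, align 4] → 4
  @4: mtime [2B, align 2] → 6
  @6: attrs [14B, align 2] → 20
  @20: offset [2B, align 2] → 22
  +2 pad (align 4)
  @24: n_entries [4B, align 4] → 28
  @28: reserved [1B, align 1] → 29
  +3 tail pad (align 4)
  size 32, align 4
packed(2) layout:
  @0: version [4B, align 2] → 4
  @4: mtime [2B, align 2] → 6
  @6: attrs [14B, align 2] → 20
  @20: offset [2B, align 2] → 22
  @22: n_entries [4B, align 2] → 26
  @26: reserved [1B, align 1] → 27
  +1 tail pad (align 2)
  size 28, align 2
32 − 28 = 4

4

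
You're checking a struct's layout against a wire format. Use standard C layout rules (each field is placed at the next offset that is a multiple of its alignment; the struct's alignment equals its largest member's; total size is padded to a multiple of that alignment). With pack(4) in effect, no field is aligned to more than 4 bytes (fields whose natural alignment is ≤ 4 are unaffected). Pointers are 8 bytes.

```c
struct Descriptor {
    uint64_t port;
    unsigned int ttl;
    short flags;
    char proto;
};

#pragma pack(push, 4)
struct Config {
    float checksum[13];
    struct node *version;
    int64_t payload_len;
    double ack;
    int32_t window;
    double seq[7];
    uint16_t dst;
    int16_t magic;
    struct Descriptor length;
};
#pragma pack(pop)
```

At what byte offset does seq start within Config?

80

Descriptor: @0: port [8B, align 8] → 8; @8: ttl [4B, align 4] → 12; @12: flags [2B, align 2] → 14; @14: proto [1B, align 1] → 15; +1 tail pad (align 8); size 16, align 8
@0: checksum [52B, align 4] → 52
@52: version [8B, align 4] → 60
@60: payload_len [8B, align 4] → 68
@68: ack [8B, align 4] → 76
@76: window [4B, align 4] → 80
@80: seq [56B, align 4] → 136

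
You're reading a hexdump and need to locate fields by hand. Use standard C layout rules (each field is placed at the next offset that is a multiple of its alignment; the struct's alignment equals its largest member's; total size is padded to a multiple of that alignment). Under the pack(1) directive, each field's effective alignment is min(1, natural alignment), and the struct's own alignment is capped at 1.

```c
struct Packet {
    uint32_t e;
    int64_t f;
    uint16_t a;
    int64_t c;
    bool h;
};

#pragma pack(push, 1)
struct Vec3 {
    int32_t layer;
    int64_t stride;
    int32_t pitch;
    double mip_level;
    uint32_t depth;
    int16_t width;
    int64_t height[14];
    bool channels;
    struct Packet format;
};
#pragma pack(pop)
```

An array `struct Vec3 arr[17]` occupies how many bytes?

3111

Packet: e at 0 (size 4, align 4) → ends 4; pad 4 to align 8 for f; f at 8 (size 8, align 8) → ends 16; a at 16 (size 2, align 2) → ends 18; pad 6 to align 8 for c; c at 24 (size 8, align 8) → ends 32; h at 32 (size 1, align 1) → ends 33; tail pad 7 to reach multiple of 8; total 40 bytes, alignment 8
layer at 0 (size 4, align 1) → ends 4
stride at 4 (size 8, align 1) → ends 12
pitch at 12 (size 4, align 1) → ends 16
mip_level at 16 (size 8, align 1) → ends 24
depth at 24 (size 4, align 1) → ends 28
width at 28 (size 2, align 1) → ends 30
height at 30 (size 112, align 1) → ends 142
channels at 142 (size 1, align 1) → ends 143
format at 143 (size 40, align 1) → ends 183
total 183 bytes, alignment 1
array of 17: 17 × 183 = 3111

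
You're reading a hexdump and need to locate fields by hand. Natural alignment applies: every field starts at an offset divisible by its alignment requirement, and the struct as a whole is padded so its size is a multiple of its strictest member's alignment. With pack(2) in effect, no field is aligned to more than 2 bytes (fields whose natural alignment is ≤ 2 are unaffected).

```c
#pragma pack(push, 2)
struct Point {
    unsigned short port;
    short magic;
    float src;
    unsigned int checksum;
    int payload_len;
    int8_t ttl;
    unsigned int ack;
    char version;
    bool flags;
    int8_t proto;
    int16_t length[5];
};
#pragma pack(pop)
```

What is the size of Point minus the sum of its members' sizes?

port at 0 (size 2, align 2) → ends 2
magic at 2 (size 2, align 2) → ends 4
src at 4 (size 4, align 2) → ends 8
checksum at 8 (size 4, align 2) → ends 12
payload_len at 12 (size 4, align 2) → ends 16
ttl at 16 (size 1, align 1) → ends 17
pad 1 to align 2 for ack
ack at 18 (size 4, align 2) → ends 22
version at 22 (size 1, align 1) → ends 23
flags at 23 (size 1, align 1) → ends 24
proto at 24 (size 1, align 1) → ends 25
pad 1 to align 2 for length
length at 26 (size 10, align 2) → ends 36
total 36 bytes, alignment 2
data bytes 34, size 36 → padding 2

2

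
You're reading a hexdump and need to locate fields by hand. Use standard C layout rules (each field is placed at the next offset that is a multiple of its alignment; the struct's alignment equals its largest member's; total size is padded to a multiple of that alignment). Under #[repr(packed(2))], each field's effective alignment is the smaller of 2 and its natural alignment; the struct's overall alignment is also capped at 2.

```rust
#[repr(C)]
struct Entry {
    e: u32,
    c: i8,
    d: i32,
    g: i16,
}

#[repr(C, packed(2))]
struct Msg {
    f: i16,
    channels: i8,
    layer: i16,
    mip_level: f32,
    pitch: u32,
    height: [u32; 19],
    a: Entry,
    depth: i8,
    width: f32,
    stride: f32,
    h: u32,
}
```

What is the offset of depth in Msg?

106

Entry: e at 0 (size 4, align 4) → ends 4; c at 4 (size 1, align 1) → ends 5; pad 3 to align 4 for d; d at 8 (size 4, align 4) → ends 12; g at 12 (size 2, align 2) → ends 14; tail pad 2 to reach multiple of 4; total 16 bytes, alignment 4
f at 0 (size 2, align 2) → ends 2
channels at 2 (size 1, align 1) → ends 3
pad 1 to align 2 for layer
layer at 4 (size 2, align 2) → ends 6
mip_level at 6 (size 4, align 2) → ends 10
pitch at 10 (size 4, align 2) → ends 14
height at 14 (size 76, align 2) → ends 90
a at 90 (size 16, align 2) → ends 106
depth at 106 (size 1, align 1) → ends 107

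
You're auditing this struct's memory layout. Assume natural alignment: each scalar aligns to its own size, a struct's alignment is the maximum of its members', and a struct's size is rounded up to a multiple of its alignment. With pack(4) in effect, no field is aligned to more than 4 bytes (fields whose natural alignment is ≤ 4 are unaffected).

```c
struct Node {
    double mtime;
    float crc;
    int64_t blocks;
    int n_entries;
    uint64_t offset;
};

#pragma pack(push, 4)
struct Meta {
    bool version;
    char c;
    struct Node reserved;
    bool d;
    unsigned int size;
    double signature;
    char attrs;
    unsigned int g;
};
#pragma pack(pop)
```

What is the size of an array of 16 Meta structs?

1088

Node: 0..8  mtime  (8B, 8-aligned); 8..12  crc  (4B, 4-aligned); 12..16  -- padding (4B); 16..24  blocks  (8B, 8-aligned); 24..28  n_entries  (4B, 4-aligned); 28..32  -- padding (4B); 32..40  offset  (8B, 8-aligned); sizeof = 40, alignof = 8
0..1  version  (1B, 1-aligned)
1..2  c  (1B, 1-aligned)
2..4  -- padding (2B)
4..44  reserved  (40B, 4-aligned)
44..45  d  (1B, 1-aligned)
45..48  -- padding (3B)
48..52  size  (4B, 4-aligned)
52..60  signature  (8B, 4-aligned)
60..61  attrs  (1B, 1-aligned)
61..64  -- padding (3B)
64..68  g  (4B, 4-aligned)
sizeof = 68, alignof = 4
array of 16: 16 × 68 = 1088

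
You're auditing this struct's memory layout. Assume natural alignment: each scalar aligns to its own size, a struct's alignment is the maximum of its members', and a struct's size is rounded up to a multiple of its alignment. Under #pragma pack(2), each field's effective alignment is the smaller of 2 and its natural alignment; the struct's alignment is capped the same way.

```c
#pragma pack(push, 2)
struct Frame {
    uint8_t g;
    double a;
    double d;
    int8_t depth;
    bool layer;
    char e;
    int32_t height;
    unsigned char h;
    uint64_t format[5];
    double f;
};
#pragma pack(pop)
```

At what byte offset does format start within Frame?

28

g at 0 (size 1, align 1) → ends 1
pad 1 to align 2 for a
a at 2 (size 8, align 2) → ends 10
d at 10 (size 8, align 2) → ends 18
depth at 18 (size 1, align 1) → ends 19
layer at 19 (size 1, align 1) → ends 20
e at 20 (size 1, align 1) → ends 21
pad 1 to align 2 for height
height at 22 (size 4, align 2) → ends 26
h at 26 (size 1, align 1) → ends 27
pad 1 to align 2 for format
format at 28 (size 40, align 2) → ends 68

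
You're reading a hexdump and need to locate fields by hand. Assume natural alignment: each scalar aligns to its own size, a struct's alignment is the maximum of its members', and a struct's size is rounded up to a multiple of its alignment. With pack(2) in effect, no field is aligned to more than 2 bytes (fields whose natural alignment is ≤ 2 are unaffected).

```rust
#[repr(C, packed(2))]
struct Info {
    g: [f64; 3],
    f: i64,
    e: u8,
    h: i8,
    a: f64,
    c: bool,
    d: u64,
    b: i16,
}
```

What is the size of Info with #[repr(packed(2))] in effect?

54

0..24  g  (24B, 2-aligned)
24..32  f  (8B, 2-aligned)
32..33  e  (1B, 1-aligned)
33..34  h  (1B, 1-aligned)
34..42  a  (8B, 2-aligned)
42..43  c  (1B, 1-aligned)
43..44  -- padding (1B)
44..52  d  (8B, 2-aligned)
52..54  b  (2B, 2-aligned)
sizeof = 54, alignof = 2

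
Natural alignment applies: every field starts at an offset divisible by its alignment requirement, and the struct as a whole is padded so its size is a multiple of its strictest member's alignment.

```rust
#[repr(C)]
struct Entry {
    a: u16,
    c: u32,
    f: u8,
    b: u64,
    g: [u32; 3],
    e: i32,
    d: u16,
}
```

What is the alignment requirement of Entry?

member alignments: a=2, c=4, f=1, b=8, g=4, e=4, d=2
max = 8

8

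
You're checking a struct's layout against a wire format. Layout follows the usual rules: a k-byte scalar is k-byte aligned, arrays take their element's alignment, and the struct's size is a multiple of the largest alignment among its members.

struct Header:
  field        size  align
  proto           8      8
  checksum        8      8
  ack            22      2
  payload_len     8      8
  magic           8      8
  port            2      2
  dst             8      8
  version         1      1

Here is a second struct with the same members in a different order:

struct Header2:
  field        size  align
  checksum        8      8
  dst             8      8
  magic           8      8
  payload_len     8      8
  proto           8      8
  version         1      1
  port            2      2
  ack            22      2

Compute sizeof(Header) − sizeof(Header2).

proto at 0 (size 8, align 8) → ends 8
checksum at 8 (size 8, align 8) → ends 16
ack at 16 (size 22, align 2) → ends 38
pad 2 to align 8 for payload_len
payload_len at 40 (size 8, align 8) → ends 48
magic at 48 (size 8, align 8) → ends 56
port at 56 (size 2, align 2) → ends 58
pad 6 to align 8 for dst
dst at 64 (size 8, align 8) → ends 72
version at 72 (size 1, align 1) → ends 73
tail pad 7 to reach multiple of 8
total 80 bytes, alignment 8
— Header2 —
checksum at 0 (size 8, align 8) → ends 8
dst at 8 (size 8, align 8) → ends 16
magic at 16 (size 8, align 8) → ends 24
payload_len at 24 (size 8, align 8) → ends 32
proto at 32 (size 8, align 8) → ends 40
version at 40 (size 1, align 1) → ends 41
pad 1 to align 2 for port
port at 42 (size 2, align 2) → ends 44
ack at 44 (size 22, align 2) → ends 66
tail pad 6 to reach multiple of 8
total 72 bytes, alignment 8
80 − 72 = 8

8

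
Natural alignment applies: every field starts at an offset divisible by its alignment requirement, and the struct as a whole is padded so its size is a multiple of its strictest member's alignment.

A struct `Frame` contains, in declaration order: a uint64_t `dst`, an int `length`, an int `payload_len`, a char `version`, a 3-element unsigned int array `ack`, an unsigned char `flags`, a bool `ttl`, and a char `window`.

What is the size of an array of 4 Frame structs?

dst at 0 (size 8, align 8) → ends 8
length at 8 (size 4, align 4) → ends 12
payload_len at 12 (size 4, align 4) → ends 16
version at 16 (size 1, align 1) → ends 17
pad 3 to align 4 for ack
ack at 20 (size 12, align 4) → ends 32
flags at 32 (size 1, align 1) → ends 33
ttl at 33 (size 1, align 1) → ends 34
window at 34 (size 1, align 1) → ends 35
tail pad 5 to reach multiple of 8
total 40 bytes, alignment 8
array of 4: 4 × 40 = 160

160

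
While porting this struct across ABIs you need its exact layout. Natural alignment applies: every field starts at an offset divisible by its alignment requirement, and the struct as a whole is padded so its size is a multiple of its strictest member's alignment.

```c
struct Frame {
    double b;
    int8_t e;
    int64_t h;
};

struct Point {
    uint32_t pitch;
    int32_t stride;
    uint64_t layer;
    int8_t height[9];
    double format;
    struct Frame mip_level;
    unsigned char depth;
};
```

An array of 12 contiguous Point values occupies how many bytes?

864

Frame: @0: b [8B, align 8] → 8; @8: e [1B, align 1] → 9; +7 pad (align 8); @16: h [8B, align 8] → 24; size 24, align 8
@0: pitch [4B, align 4] → 4
@4: stride [4B, align 4] → 8
@8: layer [8B, align 8] → 16
@16: height [9B, align 1] → 25
+7 pad (align 8)
@32: format [8B, align 8] → 40
@40: mip_level [24B, align 8] → 64
@64: depth [1B, align 1] → 65
+7 tail pad (align 8)
size 72, align 8
array of 12: 12 × 72 = 864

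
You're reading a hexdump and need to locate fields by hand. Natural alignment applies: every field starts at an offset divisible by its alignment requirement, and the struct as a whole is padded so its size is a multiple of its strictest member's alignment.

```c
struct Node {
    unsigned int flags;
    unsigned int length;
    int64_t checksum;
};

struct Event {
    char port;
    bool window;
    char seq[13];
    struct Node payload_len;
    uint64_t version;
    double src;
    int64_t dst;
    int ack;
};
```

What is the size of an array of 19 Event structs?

1216

Node: @0: flags [4B, align 4] → 4; @4: length [4B, align 4] → 8; @8: checksum [8B, align 8] → 16; size 16, align 8
@0: port [1B, align 1] → 1
@1: window [1B, align 1] → 2
@2: seq [13B, align 1] → 15
+1 pad (align 8)
@16: payload_len [16B, align 8] → 32
@32: version [8B, align 8] → 40
@40: src [8B, align 8] → 48
@48: dst [8B, align 8] → 56
@56: ack [4B, align 4] → 60
+4 tail pad (align 8)
size 64, align 8
array of 19: 19 × 64 = 1216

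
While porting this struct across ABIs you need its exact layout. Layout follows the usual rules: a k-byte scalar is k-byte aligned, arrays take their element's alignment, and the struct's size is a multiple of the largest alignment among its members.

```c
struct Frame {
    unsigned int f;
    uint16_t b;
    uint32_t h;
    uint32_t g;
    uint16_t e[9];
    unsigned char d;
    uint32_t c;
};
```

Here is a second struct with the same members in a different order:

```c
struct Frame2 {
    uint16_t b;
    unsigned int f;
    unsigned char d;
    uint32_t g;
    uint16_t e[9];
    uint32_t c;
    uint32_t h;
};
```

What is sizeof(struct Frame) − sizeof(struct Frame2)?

@0: f [4B, align 4] → 4
@4: b [2B, align 2] → 6
+2 pad (align 4)
@8: h [4B, align 4] → 12
@12: g [4B, align 4] → 16
@16: e [18B, align 2] → 34
@34: d [1B, align 1] → 35
+1 pad (align 4)
@36: c [4B, align 4] → 40
size 40, align 4
— Frame2 —
@0: b [2B, align 2] → 2
+2 pad (align 4)
@4: f [4B, align 4] → 8
@8: d [1B, align 1] → 9
+3 pad (align 4)
@12: g [4B, align 4] → 16
@16: e [18B, align 2] → 34
+2 pad (align 4)
@36: c [4B, align 4] → 40
@40: h [4B, align 4] → 44
size 44, align 4
40 − 44 = -4

-4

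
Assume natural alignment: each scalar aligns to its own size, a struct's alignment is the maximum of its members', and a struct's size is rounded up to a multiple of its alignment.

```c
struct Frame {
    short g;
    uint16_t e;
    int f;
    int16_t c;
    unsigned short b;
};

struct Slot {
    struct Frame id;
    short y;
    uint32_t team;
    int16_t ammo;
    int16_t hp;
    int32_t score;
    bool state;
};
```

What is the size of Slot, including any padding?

Frame: @0: g [2B, align 2] → 2; @2: e [2B, align 2] → 4; @4: f [4B, align 4] → 8; @8: c [2B, align 2] → 10; @10: b [2B, align 2] → 12; size 12, align 4
@0: id [12B, align 4] → 12
@12: y [2B, align 2] → 14
+2 pad (align 4)
@16: team [4B, align 4] → 20
@20: ammo [2B, align 2] → 22
@22: hp [2B, align 2] → 24
@24: score [4B, align 4] → 28
@28: state [1B, align 1] → 29
+3 tail pad (align 4)
size 32, align 4

32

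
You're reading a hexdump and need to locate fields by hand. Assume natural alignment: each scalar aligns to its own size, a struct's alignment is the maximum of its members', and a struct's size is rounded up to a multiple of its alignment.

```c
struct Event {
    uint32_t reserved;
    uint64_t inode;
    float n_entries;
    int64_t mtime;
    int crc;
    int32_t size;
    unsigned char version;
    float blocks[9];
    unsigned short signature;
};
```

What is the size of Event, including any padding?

88 bytes

@0: reserved [4B, align 4] → 4
+4 pad (align 8)
@8: inode [8B, align 8] → 16
@16: n_entries [4B, align 4] → 20
+4 pad (align 8)
@24: mtime [8B, align 8] → 32
@32: crc [4B, align 4] → 36
@36: size [4B, align 4] → 40
@40: version [1B, align 1] → 41
+3 pad (align 4)
@44: blocks [36B, align 4] → 80
@80: signature [2B, align 2] → 82
+6 tail pad (align 8)
size 88, align 8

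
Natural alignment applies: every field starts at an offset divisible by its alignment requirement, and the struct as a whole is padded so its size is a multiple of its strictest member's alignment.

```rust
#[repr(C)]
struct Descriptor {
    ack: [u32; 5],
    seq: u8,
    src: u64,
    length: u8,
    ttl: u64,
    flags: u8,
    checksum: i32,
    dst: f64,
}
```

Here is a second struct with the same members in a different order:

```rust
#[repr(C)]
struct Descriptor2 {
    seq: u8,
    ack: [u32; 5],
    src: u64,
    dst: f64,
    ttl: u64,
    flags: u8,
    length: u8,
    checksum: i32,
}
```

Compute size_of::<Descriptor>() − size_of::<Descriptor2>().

8

ack at 0 (size 20, align 4) → ends 20
seq at 20 (size 1, align 1) → ends 21
pad 3 to align 8 for src
src at 24 (size 8, align 8) → ends 32
length at 32 (size 1, align 1) → ends 33
pad 7 to align 8 for ttl
ttl at 40 (size 8, align 8) → ends 48
flags at 48 (size 1, align 1) → ends 49
pad 3 to align 4 for checksum
checksum at 52 (size 4, align 4) → ends 56
dst at 56 (size 8, align 8) → ends 64
total 64 bytes, alignment 8
— Descriptor2 —
seq at 0 (size 1, align 1) → ends 1
pad 3 to align 4 for ack
ack at 4 (size 20, align 4) → ends 24
src at 24 (size 8, align 8) → ends 32
dst at 32 (size 8, align 8) → ends 40
ttl at 40 (size 8, align 8) → ends 48
flags at 48 (size 1, align 1) → ends 49
length at 49 (size 1, align 1) → ends 50
pad 2 to align 4 for checksum
checksum at 52 (size 4, align 4) → ends 56
total 56 bytes, alignment 8
64 − 56 = 8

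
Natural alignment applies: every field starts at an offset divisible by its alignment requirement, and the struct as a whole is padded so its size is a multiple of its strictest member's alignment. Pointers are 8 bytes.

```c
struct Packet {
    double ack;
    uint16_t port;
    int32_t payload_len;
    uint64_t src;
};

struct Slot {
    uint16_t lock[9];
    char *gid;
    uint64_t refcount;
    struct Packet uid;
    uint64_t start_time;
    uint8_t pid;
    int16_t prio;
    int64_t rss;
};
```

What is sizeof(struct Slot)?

88

Packet: @0: ack [8B, align 8] → 8; @8: port [2B, align 2] → 10; +2 pad (align 4); @12: payload_len [4B, align 4] → 16; @16: src [8B, align 8] → 24; size 24, align 8
@0: lock [18B, align 2] → 18
+6 pad (align 8)
@24: gid [8B, align 8] → 32
@32: refcount [8B, align 8] → 40
@40: uid [24B, align 8] → 64
@64: start_time [8B, align 8] → 72
@72: pid [1B, align 1] → 73
+1 pad (align 2)
@74: prio [2B, align 2] → 76
+4 pad (align 8)
@80: rss [8B, align 8] → 88
size 88, align 8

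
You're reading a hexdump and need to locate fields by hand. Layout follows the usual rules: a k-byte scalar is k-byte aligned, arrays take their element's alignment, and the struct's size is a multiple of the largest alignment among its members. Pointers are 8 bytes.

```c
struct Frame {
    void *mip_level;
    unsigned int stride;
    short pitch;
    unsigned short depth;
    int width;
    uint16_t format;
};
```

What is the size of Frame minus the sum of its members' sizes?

2

0..8  mip_level  (8B, 8-aligned)
8..12  stride  (4B, 4-aligned)
12..14  pitch  (2B, 2-aligned)
14..16  depth  (2B, 2-aligned)
16..20  width  (4B, 4-aligned)
20..22  format  (2B, 2-aligned)
22..24  -- tail padding (2B)
sizeof = 24, alignof = 8
data bytes 22, size 24 → padding 2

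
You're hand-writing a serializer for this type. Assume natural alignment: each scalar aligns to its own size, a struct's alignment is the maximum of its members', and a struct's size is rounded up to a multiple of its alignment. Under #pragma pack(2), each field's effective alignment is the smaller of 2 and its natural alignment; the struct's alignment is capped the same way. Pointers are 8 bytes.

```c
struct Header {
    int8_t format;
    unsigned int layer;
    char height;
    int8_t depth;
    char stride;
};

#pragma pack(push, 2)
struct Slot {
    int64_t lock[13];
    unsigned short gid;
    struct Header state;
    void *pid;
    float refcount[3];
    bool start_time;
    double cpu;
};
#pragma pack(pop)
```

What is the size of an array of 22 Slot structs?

3256

Header: format at 0 (size 1, align 1) → ends 1; pad 3 to align 4 for layer; layer at 4 (size 4, align 4) → ends 8; height at 8 (size 1, align 1) → ends 9; depth at 9 (size 1, align 1) → ends 10; stride at 10 (size 1, align 1) → ends 11; tail pad 1 to reach multiple of 4; total 12 bytes, alignment 4
lock at 0 (size 104, align 2) → ends 104
gid at 104 (size 2, align 2) → ends 106
state at 106 (size 12, align 2) → ends 118
pid at 118 (size 8, align 2) → ends 126
refcount at 126 (size 12, align 2) → ends 138
start_time at 138 (size 1, align 1) → ends 139
pad 1 to align 2 for cpu
cpu at 140 (size 8, align 2) → ends 148
total 148 bytes, alignment 2
array of 22: 22 × 148 = 3256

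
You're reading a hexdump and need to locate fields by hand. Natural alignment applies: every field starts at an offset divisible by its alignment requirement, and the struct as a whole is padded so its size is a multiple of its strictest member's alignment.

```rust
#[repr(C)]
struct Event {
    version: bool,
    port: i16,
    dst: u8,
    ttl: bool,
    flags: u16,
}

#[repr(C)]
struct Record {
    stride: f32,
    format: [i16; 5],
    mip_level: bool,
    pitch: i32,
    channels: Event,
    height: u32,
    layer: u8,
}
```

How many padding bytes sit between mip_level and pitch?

Event: 0..1  version  (1B, 1-aligned); 1..2  -- padding (1B); 2..4  port  (2B, 2-aligned); 4..5  dst  (1B, 1-aligned); 5..6  ttl  (1B, 1-aligned); 6..8  flags  (2B, 2-aligned); sizeof = 8, alignof = 2
0..4  stride  (4B, 4-aligned)
4..14  format  (10B, 2-aligned)
14..15  mip_level  (1B, 1-aligned)
15..16  -- padding (1B)
16..20  pitch  (4B, 4-aligned)

1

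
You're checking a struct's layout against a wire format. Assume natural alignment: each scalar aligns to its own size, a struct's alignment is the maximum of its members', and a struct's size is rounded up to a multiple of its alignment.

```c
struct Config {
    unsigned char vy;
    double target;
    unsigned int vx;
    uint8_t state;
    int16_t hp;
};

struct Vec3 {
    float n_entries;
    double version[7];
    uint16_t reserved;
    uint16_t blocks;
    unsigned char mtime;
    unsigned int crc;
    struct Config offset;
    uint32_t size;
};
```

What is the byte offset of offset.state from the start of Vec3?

100

Config: 0..1  vy  (1B, 1-aligned); 1..8  -- padding (7B); 8..16  target  (8B, 8-aligned); 16..20  vx  (4B, 4-aligned); 20..21  state  (1B, 1-aligned); 21..22  -- padding (1B); 22..24  hp  (2B, 2-aligned); sizeof = 24, alignof = 8
0..4  n_entries  (4B, 4-aligned)
4..8  -- padding (4B)
8..64  version  (56B, 8-aligned)
64..66  reserved  (2B, 2-aligned)
66..68  blocks  (2B, 2-aligned)
68..69  mtime  (1B, 1-aligned)
69..72  -- padding (3B)
72..76  crc  (4B, 4-aligned)
76..80  -- padding (4B)
80..104  offset  (24B, 8-aligned)
within Config: state at 20
80 + 20 = 100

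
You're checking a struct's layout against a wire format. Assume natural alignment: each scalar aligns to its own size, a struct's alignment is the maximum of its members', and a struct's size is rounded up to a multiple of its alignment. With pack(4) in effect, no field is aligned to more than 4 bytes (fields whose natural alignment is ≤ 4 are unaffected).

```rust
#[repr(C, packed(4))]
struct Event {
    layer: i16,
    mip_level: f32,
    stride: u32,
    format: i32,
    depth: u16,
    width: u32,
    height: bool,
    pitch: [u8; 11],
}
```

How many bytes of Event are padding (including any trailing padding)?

4

@0: layer [2B, align 2] → 2
+2 pad (align 4)
@4: mip_level [4B, align 4] → 8
@8: stride [4B, align 4] → 12
@12: format [4B, align 4] → 16
@16: depth [2B, align 2] → 18
+2 pad (align 4)
@20: width [4B, align 4] → 24
@24: height [1B, align 1] → 25
@25: pitch [11B, align 1] → 36
size 36, align 4
data bytes 32, size 36 → padding 4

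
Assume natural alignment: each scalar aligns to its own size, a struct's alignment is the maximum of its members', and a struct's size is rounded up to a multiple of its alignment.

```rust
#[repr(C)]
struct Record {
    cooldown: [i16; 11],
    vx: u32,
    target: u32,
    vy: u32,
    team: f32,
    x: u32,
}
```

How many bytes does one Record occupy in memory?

44 bytes

0..22  cooldown  (22B, 2-aligned)
22..24  -- padding (2B)
24..28  vx  (4B, 4-aligned)
28..32  target  (4B, 4-aligned)
32..36  vy  (4B, 4-aligned)
36..40  team  (4B, 4-aligned)
40..44  x  (4B, 4-aligned)
sizeof = 44, alignof = 4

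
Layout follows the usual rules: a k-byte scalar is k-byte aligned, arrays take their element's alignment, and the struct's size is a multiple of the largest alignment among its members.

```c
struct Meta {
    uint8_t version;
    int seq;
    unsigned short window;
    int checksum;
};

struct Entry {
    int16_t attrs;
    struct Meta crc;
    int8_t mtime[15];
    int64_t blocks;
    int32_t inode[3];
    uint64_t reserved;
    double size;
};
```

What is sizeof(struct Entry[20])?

1600

Meta: @0: version [1B, align 1] → 1; +3 pad (align 4); @4: seq [4B, align 4] → 8; @8: window [2B, align 2] → 10; +2 pad (align 4); @12: checksum [4B, align 4] → 16; size 16, align 4
@0: attrs [2B, align 2] → 2
+2 pad (align 4)
@4: crc [16B, align 4] → 20
@20: mtime [15B, align 1] → 35
+5 pad (align 8)
@40: blocks [8B, align 8] → 48
@48: inode [12B, align 4] → 60
+4 pad (align 8)
@64: reserved [8B, align 8] → 72
@72: size [8B, align 8] → 80
size 80, align 8
array of 20: 20 × 80 = 1600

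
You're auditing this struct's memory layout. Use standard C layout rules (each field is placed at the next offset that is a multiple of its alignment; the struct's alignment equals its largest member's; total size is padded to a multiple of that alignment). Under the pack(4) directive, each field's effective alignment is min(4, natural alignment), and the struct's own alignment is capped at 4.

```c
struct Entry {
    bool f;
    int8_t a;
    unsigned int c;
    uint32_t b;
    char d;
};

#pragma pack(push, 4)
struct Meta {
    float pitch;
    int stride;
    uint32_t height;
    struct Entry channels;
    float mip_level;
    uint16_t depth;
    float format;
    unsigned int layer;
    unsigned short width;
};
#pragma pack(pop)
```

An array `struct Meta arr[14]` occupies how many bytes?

Entry: 0..1  f  (1B, 1-aligned); 1..2  a  (1B, 1-aligned); 2..4  -- padding (2B); 4..8  c  (4B, 4-aligned); 8..12  b  (4B, 4-aligned); 12..13  d  (1B, 1-aligned); 13..16  -- tail padding (3B); sizeof = 16, alignof = 4
0..4  pitch  (4B, 4-aligned)
4..8  stride  (4B, 4-aligned)
8..12  height  (4B, 4-aligned)
12..28  channels  (16B, 4-aligned)
28..32  mip_level  (4B, 4-aligned)
32..34  depth  (2B, 2-aligned)
34..36  -- padding (2B)
36..40  format  (4B, 4-aligned)
40..44  layer  (4B, 4-aligned)
44..46  width  (2B, 2-aligned)
46..48  -- tail padding (2B)
sizeof = 48, alignof = 4
array of 14: 14 × 48 = 672

672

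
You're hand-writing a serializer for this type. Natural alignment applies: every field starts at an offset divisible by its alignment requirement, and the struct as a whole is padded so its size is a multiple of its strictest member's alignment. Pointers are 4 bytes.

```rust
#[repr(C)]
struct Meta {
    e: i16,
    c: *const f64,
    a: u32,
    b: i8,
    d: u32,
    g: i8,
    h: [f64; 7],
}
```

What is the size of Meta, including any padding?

80 bytes

@0: e [2B, align 2] → 2
+2 pad (align 4)
@4: c [4B, align 4] → 8
@8: a [4B, align 4] → 12
@12: b [1B, align 1] → 13
+3 pad (align 4)
@16: d [4B, align 4] → 20
@20: g [1B, align 1] → 21
+3 pad (align 8)
@24: h [56B, align 8] → 80
size 80, align 8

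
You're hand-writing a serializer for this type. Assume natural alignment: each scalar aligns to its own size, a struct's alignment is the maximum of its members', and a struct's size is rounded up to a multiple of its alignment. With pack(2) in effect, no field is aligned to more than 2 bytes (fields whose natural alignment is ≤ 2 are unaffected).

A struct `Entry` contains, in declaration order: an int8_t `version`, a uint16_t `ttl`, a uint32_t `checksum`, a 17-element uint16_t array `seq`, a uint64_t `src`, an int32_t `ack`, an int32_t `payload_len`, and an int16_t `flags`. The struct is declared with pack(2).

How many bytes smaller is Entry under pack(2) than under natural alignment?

natural layout:
  version at 0 (size 1, align 1) → ends 1
  pad 1 to align 2 for ttl
  ttl at 2 (size 2, align 2) → ends 4
  checksum at 4 (size 4, align 4) → ends 8
  seq at 8 (size 34, align 2) → ends 42
  pad 6 to align 8 for src
  src at 48 (size 8, align 8) → ends 56
  ack at 56 (size 4, align 4) → ends 60
  payload_len at 60 (size 4, align 4) → ends 64
  flags at 64 (size 2, align 2) → ends 66
  tail pad 6 to reach multiple of 8
  total 72 bytes, alignment 8
packed(2) layout:
  version at 0 (size 1, align 1) → ends 1
  pad 1 to align 2 for ttl
  ttl at 2 (size 2, align 2) → ends 4
  checksum at 4 (size 4, align 2) → ends 8
  seq at 8 (size 34, align 2) → ends 42
  src at 42 (size 8, align 2) → ends 50
  ack at 50 (size 4, align 2) → ends 54
  payload_len at 54 (size 4, align 2) → ends 58
  flags at 58 (size 2, align 2) → ends 60
  total 60 bytes, alignment 2
72 − 60 = 12

12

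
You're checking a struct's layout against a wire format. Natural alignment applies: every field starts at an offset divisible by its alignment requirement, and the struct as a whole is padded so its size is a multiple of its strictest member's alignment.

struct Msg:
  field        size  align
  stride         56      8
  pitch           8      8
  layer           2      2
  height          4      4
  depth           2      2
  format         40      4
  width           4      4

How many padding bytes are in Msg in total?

4

stride at 0 (size 56, align 8) → ends 56
pitch at 56 (size 8, align 8) → ends 64
layer at 64 (size 2, align 2) → ends 66
pad 2 to align 4 for height
height at 68 (size 4, align 4) → ends 72
depth at 72 (size 2, align 2) → ends 74
pad 2 to align 4 for format
format at 76 (size 40, align 4) → ends 116
width at 116 (size 4, align 4) → ends 120
total 120 bytes, alignment 8
data bytes 116, size 120 → padding 4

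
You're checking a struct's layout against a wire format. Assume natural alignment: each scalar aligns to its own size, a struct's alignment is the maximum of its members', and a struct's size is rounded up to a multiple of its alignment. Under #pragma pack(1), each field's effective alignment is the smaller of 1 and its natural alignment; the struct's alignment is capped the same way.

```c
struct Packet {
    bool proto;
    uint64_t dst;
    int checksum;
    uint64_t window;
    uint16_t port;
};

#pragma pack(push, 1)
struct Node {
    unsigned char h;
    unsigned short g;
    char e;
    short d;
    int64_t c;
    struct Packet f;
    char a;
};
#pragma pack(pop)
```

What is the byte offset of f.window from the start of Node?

Packet: proto at 0 (size 1, align 1) → ends 1; pad 7 to align 8 for dst; dst at 8 (size 8, align 8) → ends 16; checksum at 16 (size 4, align 4) → ends 20; pad 4 to align 8 for window; window at 24 (size 8, align 8) → ends 32; port at 32 (size 2, align 2) → ends 34; tail pad 6 to reach multiple of 8; total 40 bytes, alignment 8
h at 0 (size 1, align 1) → ends 1
g at 1 (size 2, align 1) → ends 3
e at 3 (size 1, align 1) → ends 4
d at 4 (size 2, align 1) → ends 6
c at 6 (size 8, align 1) → ends 14
f at 14 (size 40, align 1) → ends 54
within Packet: window at 24
14 + 24 = 38

38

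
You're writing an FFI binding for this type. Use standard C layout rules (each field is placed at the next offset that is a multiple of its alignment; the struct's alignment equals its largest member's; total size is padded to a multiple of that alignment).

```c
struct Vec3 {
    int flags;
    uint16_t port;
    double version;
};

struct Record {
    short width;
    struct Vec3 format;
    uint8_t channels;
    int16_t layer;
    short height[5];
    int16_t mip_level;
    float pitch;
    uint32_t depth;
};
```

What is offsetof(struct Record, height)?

Vec3: @0: flags [4B, align 4] → 4; @4: port [2B, align 2] → 6; +2 pad (align 8); @8: version [8B, align 8] → 16; size 16, align 8
@0: width [2B, align 2] → 2
+6 pad (align 8)
@8: format [16B, align 8] → 24
@24: channels [1B, align 1] → 25
+1 pad (align 2)
@26: layer [2B, align 2] → 28
@28: height [10B, align 2] → 38

28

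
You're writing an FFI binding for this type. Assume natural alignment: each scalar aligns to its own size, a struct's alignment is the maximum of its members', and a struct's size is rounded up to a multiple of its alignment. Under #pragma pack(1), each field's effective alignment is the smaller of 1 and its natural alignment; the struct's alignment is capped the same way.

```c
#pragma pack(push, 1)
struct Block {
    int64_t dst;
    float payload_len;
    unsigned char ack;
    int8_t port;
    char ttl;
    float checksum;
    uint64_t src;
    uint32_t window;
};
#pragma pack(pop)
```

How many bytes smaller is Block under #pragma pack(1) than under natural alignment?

natural layout:
  dst at 0 (size 8, align 8) → ends 8
  payload_len at 8 (size 4, align 4) → ends 12
  ack at 12 (size 1, align 1) → ends 13
  port at 13 (size 1, align 1) → ends 14
  ttl at 14 (size 1, align 1) → ends 15
  pad 1 to align 4 for checksum
  checksum at 16 (size 4, align 4) → ends 20
  pad 4 to align 8 for src
  src at 24 (size 8, align 8) → ends 32
  window at 32 (size 4, align 4) → ends 36
  tail pad 4 to reach multiple of 8
  total 40 bytes, alignment 8
packed(1) layout:
  dst at 0 (size 8, align 1) → ends 8
  payload_len at 8 (size 4, align 1) → ends 12
  ack at 12 (size 1, align 1) → ends 13
  port at 13 (size 1, align 1) → ends 14
  ttl at 14 (size 1, align 1) → ends 15
  checksum at 15 (size 4, align 1) → ends 19
  src at 19 (size 8, align 1) → ends 27
  window at 27 (size 4, align 1) → ends 31
  total 31 bytes, alignment 1
40 − 31 = 9

9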